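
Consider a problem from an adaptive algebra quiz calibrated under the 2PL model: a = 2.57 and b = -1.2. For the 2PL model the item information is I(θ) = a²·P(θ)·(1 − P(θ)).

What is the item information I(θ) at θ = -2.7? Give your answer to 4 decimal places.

0.1341

P = 1/(1+e^{3.8550}) = 0.0207
P(1−P) = 0.0207 × 0.9793 = 0.0203
I = a² × P(1−P) = 2.57² × 0.0203 = 0.13411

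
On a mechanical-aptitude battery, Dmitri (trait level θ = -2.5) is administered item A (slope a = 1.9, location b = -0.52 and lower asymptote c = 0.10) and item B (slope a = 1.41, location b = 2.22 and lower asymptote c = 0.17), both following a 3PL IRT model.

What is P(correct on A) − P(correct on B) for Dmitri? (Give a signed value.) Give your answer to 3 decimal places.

-0.051

P(θ) = c + (1 − c) · 1 / (1 + exp(−a(θ − b)))
P_A = 0.1204
P_B = 0.1711
P_A − P_B = -0.0506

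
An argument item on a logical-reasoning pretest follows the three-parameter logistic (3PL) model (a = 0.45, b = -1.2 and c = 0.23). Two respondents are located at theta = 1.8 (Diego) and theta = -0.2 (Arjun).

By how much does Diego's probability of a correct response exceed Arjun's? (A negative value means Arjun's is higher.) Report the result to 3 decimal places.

P(theta) = c + (1 − c) · 1 / (1 + exp(−a(theta − b)))
P(Diego) = 0.8415  [exponent 1.3500]
P(Arjun) = 0.7002  [exponent 0.4500]
Difference = 0.8415 − 0.7002 = 0.1413

0.141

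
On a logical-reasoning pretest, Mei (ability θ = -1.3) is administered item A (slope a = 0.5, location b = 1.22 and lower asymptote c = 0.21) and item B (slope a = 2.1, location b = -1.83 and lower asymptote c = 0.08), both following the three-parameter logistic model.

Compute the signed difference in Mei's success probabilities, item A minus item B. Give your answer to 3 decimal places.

P(θ) = c + (1 − c) · 1 / (1 + exp(−a(θ − b)))
P_A = 0.3846
P_B = 0.7725
P_A − P_B = -0.3879

-0.388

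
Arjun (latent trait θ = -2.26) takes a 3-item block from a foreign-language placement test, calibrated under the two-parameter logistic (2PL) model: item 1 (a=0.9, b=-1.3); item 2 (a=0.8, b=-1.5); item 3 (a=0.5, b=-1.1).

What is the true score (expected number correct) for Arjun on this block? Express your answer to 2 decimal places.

P(θ) = 1 / (1 + exp(−a(θ − b)))
P_1 = 1/(1+e^{0.8640}) = 0.2965
P_2 = 1/(1+e^{0.6080}) = 0.3525
P_3 = 1/(1+e^{0.5800}) = 0.3589
E[score] = 0.2965 + 0.3525 + 0.3589 = 1.0080

1.01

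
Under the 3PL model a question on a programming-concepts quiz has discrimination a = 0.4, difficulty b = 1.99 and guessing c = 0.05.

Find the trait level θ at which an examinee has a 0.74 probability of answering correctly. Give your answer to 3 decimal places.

P(θ) = c + (1 − c) · 1 / (1 + exp(−a(θ − b)))
Remove guessing floor: (0.74 − 0.05)/(1 − 0.05) = 0.7263
logit = ln(0.7263/0.2737) = 0.9760
θ = b + logit/(a) = 1.99 + 0.9760/0.4000 = 4.4300

4.430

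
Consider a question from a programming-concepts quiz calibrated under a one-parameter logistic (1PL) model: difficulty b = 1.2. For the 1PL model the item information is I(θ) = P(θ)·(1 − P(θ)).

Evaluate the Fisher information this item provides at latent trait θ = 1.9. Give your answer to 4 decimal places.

P = 1/(1+e^{-0.7000}) = 0.6682
P(1−P) = 0.6682 × 0.3318 = 0.2217
I = P(1−P) = 0.22171

0.2217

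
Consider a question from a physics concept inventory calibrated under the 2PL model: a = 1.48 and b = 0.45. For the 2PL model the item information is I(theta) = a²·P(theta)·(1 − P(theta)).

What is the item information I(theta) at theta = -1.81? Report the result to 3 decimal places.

P = 1/(1+e^{3.3448}) = 0.0341
P(1−P) = 0.0341 × 0.9659 = 0.0329
I = a² × P(1−P) = 1.48² × 0.0329 = 0.07208

0.072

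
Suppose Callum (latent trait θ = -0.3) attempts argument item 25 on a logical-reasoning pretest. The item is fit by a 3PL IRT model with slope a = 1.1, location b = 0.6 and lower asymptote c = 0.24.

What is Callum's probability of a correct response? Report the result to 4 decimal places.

0.4459

P(θ) = c + (1 − c) · 1 / (1 + exp(−a(θ − b)))
Exponent: 1.1 × (-0.3 − 0.6) = -0.9900
1/(1 + e^{0.9900}) = 0.2709
P = 0.24 + 0.76 × 0.2709 = 0.4459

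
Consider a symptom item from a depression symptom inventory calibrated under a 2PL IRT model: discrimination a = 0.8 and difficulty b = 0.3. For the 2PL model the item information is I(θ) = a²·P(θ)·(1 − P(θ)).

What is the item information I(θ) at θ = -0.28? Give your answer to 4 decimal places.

P = 1/(1+e^{0.4640}) = 0.3860
P(1−P) = 0.3860 × 0.6140 = 0.2370
I = a² × P(1−P) = 0.8² × 0.2370 = 0.15169

0.1517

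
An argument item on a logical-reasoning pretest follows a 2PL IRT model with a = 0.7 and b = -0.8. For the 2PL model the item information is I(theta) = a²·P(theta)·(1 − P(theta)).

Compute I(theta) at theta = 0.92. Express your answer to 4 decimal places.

P = 1/(1+e^{-1.2040}) = 0.7692
P(1−P) = 0.7692 × 0.2308 = 0.1775
I = a² × P(1−P) = 0.7² × 0.1775 = 0.08698

0.0870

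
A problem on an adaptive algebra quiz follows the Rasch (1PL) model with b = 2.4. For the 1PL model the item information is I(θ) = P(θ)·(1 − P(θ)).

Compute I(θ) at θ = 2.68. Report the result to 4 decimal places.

0.2452

P = 1/(1+e^{-0.2800}) = 0.5695
P(1−P) = 0.5695 × 0.4305 = 0.2452
I = P(1−P) = 0.24516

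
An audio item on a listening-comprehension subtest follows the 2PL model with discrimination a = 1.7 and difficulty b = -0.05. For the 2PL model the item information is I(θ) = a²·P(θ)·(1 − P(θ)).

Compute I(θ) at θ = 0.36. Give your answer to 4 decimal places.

0.6414

P = 1/(1+e^{-0.6970}) = 0.6675
P(1−P) = 0.6675 × 0.3325 = 0.2219
I = a² × P(1−P) = 1.7² × 0.2219 = 0.64140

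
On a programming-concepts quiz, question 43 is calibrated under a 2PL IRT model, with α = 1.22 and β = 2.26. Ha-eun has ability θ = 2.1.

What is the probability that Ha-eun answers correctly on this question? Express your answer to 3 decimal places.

0.451

P(θ) = 1 / (1 + exp(−α(θ − β)))
Exponent: 1.22 × (2.1 − 2.26) = -0.1952
1/(1 + e^{0.1952}) = 0.4514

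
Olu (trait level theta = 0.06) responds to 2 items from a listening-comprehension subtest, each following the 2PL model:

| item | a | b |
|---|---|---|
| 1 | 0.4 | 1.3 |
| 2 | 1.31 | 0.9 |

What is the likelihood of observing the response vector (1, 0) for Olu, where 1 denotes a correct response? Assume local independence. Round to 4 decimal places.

0.2840

P(theta) = 1 / (1 + exp(−a(theta − b)))
P_1 = 1/(1+e^{0.4960}) = 0.3785
P_2 = 1/(1+e^{1.1004}) = 0.2497
L = P_1 × (1−P_2) = 0.3785 × 0.7503 = 0.28399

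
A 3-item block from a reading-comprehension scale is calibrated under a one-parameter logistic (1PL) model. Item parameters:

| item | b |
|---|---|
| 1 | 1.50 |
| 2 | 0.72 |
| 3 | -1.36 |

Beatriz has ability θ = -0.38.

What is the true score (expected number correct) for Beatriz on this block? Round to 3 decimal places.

P(θ) = 1 / (1 + exp(−(θ − b)))
P_1 = 1/(1+e^{1.8800}) = 0.1324
P_2 = 1/(1+e^{1.1000}) = 0.2497
P_3 = 1/(1+e^{-0.9800}) = 0.7271
E[score] = 0.1324 + 0.2497 + 0.7271 = 1.1092

1.109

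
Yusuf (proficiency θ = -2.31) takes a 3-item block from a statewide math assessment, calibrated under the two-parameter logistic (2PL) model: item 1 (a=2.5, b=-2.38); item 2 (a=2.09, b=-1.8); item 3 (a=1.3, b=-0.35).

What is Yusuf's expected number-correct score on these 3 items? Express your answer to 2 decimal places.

0.87

P(θ) = 1 / (1 + exp(−a(θ − b)))
P_1 = 1/(1+e^{-0.1750}) = 0.5436
P_2 = 1/(1+e^{1.0659}) = 0.2562
P_3 = 1/(1+e^{2.5480}) = 0.0726
E[score] = 0.5436 + 0.2562 + 0.0726 = 0.8724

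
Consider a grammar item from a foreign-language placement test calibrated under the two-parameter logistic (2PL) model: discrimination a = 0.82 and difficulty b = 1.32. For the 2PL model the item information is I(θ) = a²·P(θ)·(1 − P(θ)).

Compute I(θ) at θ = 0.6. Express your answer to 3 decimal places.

P = 1/(1+e^{0.5904}) = 0.3565
P(1−P) = 0.3565 × 0.6435 = 0.2294
I = a² × P(1−P) = 0.82² × 0.2294 = 0.15426

0.154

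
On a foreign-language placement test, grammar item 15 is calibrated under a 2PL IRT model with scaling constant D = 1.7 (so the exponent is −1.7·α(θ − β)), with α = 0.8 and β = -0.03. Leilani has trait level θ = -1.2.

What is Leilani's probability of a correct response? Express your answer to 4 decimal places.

0.1692

P(θ) = 1 / (1 + exp(−D·α(θ − β)))
Exponent: 1.7 × 0.8 × (-1.2 − (-0.03)) = -1.5912
1/(1 + e^{1.5912}) = 0.1692
P = 0.1692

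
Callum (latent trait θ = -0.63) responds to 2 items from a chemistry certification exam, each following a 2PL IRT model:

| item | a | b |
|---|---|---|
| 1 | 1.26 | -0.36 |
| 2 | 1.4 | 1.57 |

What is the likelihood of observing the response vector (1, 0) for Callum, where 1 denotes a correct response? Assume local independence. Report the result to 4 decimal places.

P(θ) = 1 / (1 + exp(−a(θ − b)))
P_1 = 1/(1+e^{0.3402}) = 0.4158
P_2 = 1/(1+e^{3.0800}) = 0.0439
L = P_1 × (1−P_2) = 0.4158 × 0.9561 = 0.39749

0.3975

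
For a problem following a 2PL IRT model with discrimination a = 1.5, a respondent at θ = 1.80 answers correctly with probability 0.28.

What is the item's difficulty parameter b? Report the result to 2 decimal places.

P(θ) = 1 / (1 + exp(−a(θ − b)))
logit(0.28) = ln(0.28/0.72) = -0.9445
b = θ − logit/(a) = 1.80 − (-0.9445)/1.5000 = 2.4296

2.43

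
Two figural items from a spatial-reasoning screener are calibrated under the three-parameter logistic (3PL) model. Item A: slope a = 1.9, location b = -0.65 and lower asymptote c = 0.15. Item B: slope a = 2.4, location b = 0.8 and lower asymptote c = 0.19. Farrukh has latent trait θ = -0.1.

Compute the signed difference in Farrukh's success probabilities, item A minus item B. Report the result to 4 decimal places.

P(θ) = c + (1 − c) · 1 / (1 + exp(−a(θ − b)))
P_A = 0.7788
P_B = 0.2738
P_A − P_B = 0.5051

0.5051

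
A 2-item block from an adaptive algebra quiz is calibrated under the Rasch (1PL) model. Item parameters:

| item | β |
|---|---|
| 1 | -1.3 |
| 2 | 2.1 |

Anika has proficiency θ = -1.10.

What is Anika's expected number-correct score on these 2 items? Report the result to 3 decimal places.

0.589

P(θ) = 1 / (1 + exp(−(θ − β)))
P_1 = 1/(1+e^{-0.2000}) = 0.5498
P_2 = 1/(1+e^{3.2000}) = 0.0392
E[score] = 0.5498 + 0.0392 = 0.5890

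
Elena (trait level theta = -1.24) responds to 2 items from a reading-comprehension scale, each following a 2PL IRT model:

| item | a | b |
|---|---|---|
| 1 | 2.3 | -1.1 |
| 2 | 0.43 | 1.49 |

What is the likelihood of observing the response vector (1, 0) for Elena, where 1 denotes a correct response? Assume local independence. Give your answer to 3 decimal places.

0.321

P(theta) = 1 / (1 + exp(−a(theta − b)))
P_1 = 1/(1+e^{0.3220}) = 0.4202
P_2 = 1/(1+e^{1.1739}) = 0.2362
L = P_1 × (1−P_2) = 0.4202 × 0.7638 = 0.32096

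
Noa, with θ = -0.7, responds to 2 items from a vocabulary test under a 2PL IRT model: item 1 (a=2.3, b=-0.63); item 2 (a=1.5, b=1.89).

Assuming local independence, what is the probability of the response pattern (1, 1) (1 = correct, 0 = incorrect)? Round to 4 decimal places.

0.0093

P(θ) = 1 / (1 + exp(−a(θ − b)))
P_1 = 1/(1+e^{0.1610}) = 0.4598
P_2 = 1/(1+e^{3.8850}) = 0.0201
L = P_1 × P_2 = 0.4598 × 0.0201 = 0.00926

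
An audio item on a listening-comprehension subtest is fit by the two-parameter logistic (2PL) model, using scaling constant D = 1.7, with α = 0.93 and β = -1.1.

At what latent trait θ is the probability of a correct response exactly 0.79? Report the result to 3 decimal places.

P(θ) = 1 / (1 + exp(−D·α(θ − β)))
logit = ln(0.7900/0.2100) = 1.3249
θ = β + logit/(1.7·α) = -1.1 + 1.3249/1.5810 = -0.2620

-0.262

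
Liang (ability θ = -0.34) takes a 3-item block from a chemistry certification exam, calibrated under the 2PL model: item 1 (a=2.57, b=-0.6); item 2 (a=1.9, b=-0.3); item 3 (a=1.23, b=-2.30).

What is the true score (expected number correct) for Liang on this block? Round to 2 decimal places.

2.06

P(θ) = 1 / (1 + exp(−a(θ − b)))
P_1 = 1/(1+e^{-0.6682}) = 0.6611
P_2 = 1/(1+e^{0.0760}) = 0.4810
P_3 = 1/(1+e^{-2.4108}) = 0.9176
E[score] = 0.6611 + 0.4810 + 0.9176 = 2.0598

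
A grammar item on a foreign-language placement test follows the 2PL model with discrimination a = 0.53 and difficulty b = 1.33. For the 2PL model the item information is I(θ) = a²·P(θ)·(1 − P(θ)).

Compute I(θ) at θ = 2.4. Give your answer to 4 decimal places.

P = 1/(1+e^{-0.5671}) = 0.6381
P(1−P) = 0.6381 × 0.3619 = 0.2309
I = a² × P(1−P) = 0.53² × 0.2309 = 0.06487

0.0649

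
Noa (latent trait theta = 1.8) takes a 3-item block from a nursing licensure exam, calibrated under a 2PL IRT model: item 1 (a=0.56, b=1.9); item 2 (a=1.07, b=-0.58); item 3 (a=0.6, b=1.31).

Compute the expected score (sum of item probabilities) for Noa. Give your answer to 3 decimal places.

1.986

P(theta) = 1 / (1 + exp(−a(theta − b)))
P_1 = 1/(1+e^{0.0560}) = 0.4860
P_2 = 1/(1+e^{-2.5466}) = 0.9273
P_3 = 1/(1+e^{-0.2940}) = 0.5730
E[score] = 0.4860 + 0.9273 + 0.5730 = 1.9863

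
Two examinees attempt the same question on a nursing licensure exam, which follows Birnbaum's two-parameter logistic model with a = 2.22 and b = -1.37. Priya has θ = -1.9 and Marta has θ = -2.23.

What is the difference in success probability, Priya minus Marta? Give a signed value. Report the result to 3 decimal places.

P(θ) = 1 / (1 + exp(−a(θ − b)))
P(Priya) = 0.2357  [exponent -1.1766]
P(Marta) = 0.1291  [exponent -1.9092]
Difference = 0.2357 − 0.1291 = 0.1066

0.107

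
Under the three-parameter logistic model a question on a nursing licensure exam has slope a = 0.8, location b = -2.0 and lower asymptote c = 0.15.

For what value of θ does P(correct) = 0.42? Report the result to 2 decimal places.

-2.96

P(θ) = c + (1 − c) · 1 / (1 + exp(−a(θ − b)))
Remove guessing floor: (0.42 − 0.15)/(1 − 0.15) = 0.3176
logit = ln(0.3176/0.6824) = -0.7646
θ = b + logit/(a) = -2.0 + (-0.7646)/0.8000 = -2.9558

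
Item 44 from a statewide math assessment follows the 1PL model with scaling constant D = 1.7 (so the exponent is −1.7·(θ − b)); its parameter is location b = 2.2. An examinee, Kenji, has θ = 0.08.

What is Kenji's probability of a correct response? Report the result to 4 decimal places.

0.0265

P(θ) = 1 / (1 + exp(−D·(θ − b)))
Exponent: 1.7 × (0.08 − 2.2) = -3.6040
1/(1 + e^{3.6040}) = 0.0265
P = 0.0265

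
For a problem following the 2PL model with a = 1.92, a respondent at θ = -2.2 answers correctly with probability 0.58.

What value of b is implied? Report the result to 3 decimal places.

P(θ) = 1 / (1 + exp(−a(θ − b)))
logit(0.58) = ln(0.58/0.42) = 0.3228
b = θ − logit/(a) = -2.2 − 0.3228/1.9200 = -2.3681

-2.368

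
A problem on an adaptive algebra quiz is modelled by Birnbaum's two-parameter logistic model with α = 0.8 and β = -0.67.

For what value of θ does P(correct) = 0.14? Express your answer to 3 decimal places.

-2.939

P(θ) = 1 / (1 + exp(−α(θ − β)))
logit = ln(0.1400/0.8600) = -1.8153
θ = β + logit/(α) = -0.67 + (-1.8153)/0.8000 = -2.9391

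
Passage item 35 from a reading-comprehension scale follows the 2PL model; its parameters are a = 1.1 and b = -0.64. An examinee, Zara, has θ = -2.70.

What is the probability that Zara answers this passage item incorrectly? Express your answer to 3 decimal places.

0.906

P(θ) = 1 / (1 + exp(−a(θ − b)))
Exponent: 1.1 × (-2.70 − (-0.64)) = -2.2660
1/(1 + e^{2.2660}) = 0.0940
P(incorrect) = 1 − 0.0940 = 0.9060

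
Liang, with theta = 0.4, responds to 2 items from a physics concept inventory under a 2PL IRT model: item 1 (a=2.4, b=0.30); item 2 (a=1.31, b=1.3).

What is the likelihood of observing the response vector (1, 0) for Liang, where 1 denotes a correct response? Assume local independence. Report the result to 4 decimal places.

0.4281

P(theta) = 1 / (1 + exp(−a(theta − b)))
P_1 = 1/(1+e^{-0.2400}) = 0.5597
P_2 = 1/(1+e^{1.1790}) = 0.2352
L = P_1 × (1−P_2) = 0.5597 × 0.7648 = 0.42805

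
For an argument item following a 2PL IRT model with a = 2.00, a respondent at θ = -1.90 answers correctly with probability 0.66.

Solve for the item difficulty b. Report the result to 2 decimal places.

P(θ) = 1 / (1 + exp(−a(θ − b)))
logit(0.66) = ln(0.66/0.34) = 0.6633
b = θ − logit/(a) = -1.90 − 0.6633/2.0000 = -2.2316

-2.23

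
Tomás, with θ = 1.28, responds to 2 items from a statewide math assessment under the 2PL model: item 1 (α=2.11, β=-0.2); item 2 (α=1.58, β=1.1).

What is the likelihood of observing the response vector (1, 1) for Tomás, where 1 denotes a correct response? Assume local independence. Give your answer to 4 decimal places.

0.5466

P(θ) = 1 / (1 + exp(−α(θ − β)))
P_1 = 1/(1+e^{-3.1228}) = 0.9578
P_2 = 1/(1+e^{-0.2844}) = 0.5706
L = P_1 × P_2 = 0.9578 × 0.5706 = 0.54656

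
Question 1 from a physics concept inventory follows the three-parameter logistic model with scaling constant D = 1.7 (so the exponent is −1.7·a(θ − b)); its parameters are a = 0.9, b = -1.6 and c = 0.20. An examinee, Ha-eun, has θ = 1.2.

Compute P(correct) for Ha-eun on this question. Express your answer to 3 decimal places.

P(θ) = c + (1 − c) · 1 / (1 + exp(−D·a(θ − b)))
Exponent: 1.7 × 0.9 × (1.2 − (-1.6)) = 4.2840
1/(1 + e^{-4.2840}) = 0.9864
P = 0.20 + 0.80 × 0.9864 = 0.9891

0.989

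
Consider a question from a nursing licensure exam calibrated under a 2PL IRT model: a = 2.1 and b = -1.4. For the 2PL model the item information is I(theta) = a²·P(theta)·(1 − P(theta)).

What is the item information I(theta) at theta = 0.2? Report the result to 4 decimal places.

P = 1/(1+e^{-3.3600}) = 0.9664
P(1−P) = 0.9664 × 0.0336 = 0.0324
I = a² × P(1−P) = 2.1² × 0.0324 = 0.14307

0.1431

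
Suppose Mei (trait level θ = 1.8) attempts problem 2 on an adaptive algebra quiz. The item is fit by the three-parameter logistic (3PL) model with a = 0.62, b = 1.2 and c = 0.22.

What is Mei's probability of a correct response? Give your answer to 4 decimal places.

0.6817

P(θ) = c + (1 − c) · 1 / (1 + exp(−a(θ − b)))
Exponent: 0.62 × (1.8 − 1.2) = 0.3720
1/(1 + e^{-0.3720}) = 0.5919
P = 0.22 + 0.78 × 0.5919 = 0.6817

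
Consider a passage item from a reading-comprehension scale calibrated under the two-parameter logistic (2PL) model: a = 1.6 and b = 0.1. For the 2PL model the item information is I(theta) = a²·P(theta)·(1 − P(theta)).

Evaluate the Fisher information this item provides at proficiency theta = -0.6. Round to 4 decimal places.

0.4749

P = 1/(1+e^{1.1200}) = 0.2460
P(1−P) = 0.2460 × 0.7540 = 0.1855
I = a² × P(1−P) = 1.6² × 0.1855 = 0.47485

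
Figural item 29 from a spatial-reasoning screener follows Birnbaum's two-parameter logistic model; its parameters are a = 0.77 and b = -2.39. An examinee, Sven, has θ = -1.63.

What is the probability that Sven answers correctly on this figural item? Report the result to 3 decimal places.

0.642

P(θ) = 1 / (1 + exp(−a(θ − b)))
Exponent: 0.77 × (-1.63 − (-2.39)) = 0.5852
1/(1 + e^{-0.5852}) = 0.6423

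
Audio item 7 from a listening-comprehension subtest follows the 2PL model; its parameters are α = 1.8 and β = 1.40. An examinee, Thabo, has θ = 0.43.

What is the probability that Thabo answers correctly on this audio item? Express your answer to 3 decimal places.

0.149

P(θ) = 1 / (1 + exp(−α(θ − β)))
Exponent: 1.8 × (0.43 − 1.40) = -1.7460
1/(1 + e^{1.7460}) = 0.1486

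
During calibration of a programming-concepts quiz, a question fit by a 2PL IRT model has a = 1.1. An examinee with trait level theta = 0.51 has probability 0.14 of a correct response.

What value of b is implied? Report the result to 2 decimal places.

P(theta) = 1 / (1 + exp(−a(theta − b)))
logit(0.14) = ln(0.14/0.86) = -1.8153
b = theta − logit/(a) = 0.51 − (-1.8153)/1.1000 = 2.1603

2.16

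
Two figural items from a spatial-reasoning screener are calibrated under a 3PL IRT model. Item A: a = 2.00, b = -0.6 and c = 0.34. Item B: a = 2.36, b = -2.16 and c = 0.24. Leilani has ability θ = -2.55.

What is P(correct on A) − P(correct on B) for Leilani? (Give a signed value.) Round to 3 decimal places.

-0.103

P(θ) = c + (1 − c) · 1 / (1 + exp(−a(θ − b)))
P_A = 0.3531
P_B = 0.4565
P_A − P_B = -0.1034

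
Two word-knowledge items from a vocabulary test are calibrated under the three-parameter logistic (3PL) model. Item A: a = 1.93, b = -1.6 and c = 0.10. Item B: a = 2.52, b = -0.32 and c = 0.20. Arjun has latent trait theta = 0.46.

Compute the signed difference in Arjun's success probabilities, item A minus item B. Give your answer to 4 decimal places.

0.0817

P(theta) = c + (1 − c) · 1 / (1 + exp(−a(theta − b)))
P_A = 0.9834
P_B = 0.9017
P_A − P_B = 0.0817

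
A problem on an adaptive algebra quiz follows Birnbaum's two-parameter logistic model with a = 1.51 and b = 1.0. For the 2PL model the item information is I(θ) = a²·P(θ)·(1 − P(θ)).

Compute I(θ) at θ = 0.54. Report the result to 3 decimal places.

P = 1/(1+e^{0.6946}) = 0.3330
P(1−P) = 0.3330 × 0.6670 = 0.2221
I = a² × P(1−P) = 1.51² × 0.2221 = 0.50644

0.506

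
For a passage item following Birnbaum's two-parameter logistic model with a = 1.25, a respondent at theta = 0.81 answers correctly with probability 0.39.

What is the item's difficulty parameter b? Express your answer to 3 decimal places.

P(theta) = 1 / (1 + exp(−a(theta − b)))
logit(0.39) = ln(0.39/0.61) = -0.4473
b = theta − logit/(a) = 0.81 − (-0.4473)/1.2500 = 1.1678

1.168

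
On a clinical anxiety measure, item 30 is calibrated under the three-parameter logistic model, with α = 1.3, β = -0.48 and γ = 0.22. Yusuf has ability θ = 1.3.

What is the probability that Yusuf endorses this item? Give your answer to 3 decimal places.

P(θ) = γ + (1 − γ) · 1 / (1 + exp(−α(θ − β)))
Exponent: 1.3 × (1.3 − (-0.48)) = 2.3140
1/(1 + e^{-2.3140}) = 0.9100
P = 0.22 + 0.78 × 0.9100 = 0.9298

0.930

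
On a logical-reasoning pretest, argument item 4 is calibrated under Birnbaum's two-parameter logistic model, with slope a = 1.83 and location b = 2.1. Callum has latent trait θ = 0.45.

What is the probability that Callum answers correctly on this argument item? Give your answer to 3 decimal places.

P(θ) = 1 / (1 + exp(−a(θ − b)))
Exponent: 1.83 × (0.45 − 2.1) = -3.0195
1/(1 + e^{3.0195}) = 0.0466

0.047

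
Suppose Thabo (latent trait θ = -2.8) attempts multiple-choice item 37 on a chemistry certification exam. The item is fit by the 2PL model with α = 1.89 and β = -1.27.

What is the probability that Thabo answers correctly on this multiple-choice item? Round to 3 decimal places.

0.053

P(θ) = 1 / (1 + exp(−α(θ − β)))
Exponent: 1.89 × (-2.8 − (-1.27)) = -2.8917
1/(1 + e^{2.8917}) = 0.0526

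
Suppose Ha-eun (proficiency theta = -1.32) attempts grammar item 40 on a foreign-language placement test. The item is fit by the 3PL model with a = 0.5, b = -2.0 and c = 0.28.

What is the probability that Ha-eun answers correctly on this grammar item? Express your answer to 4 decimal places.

P(theta) = c + (1 − c) · 1 / (1 + exp(−a(theta − b)))
Exponent: 0.5 × (-1.32 − (-2.0)) = 0.3400
1/(1 + e^{-0.3400}) = 0.5842
P = 0.28 + 0.72 × 0.5842 = 0.7006

0.7006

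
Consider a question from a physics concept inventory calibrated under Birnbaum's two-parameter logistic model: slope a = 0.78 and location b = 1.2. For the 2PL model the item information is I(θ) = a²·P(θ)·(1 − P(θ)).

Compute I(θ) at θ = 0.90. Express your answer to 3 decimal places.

P = 1/(1+e^{0.2340}) = 0.4418
P(1−P) = 0.4418 × 0.5582 = 0.2466
I = a² × P(1−P) = 0.78² × 0.2466 = 0.15004

0.150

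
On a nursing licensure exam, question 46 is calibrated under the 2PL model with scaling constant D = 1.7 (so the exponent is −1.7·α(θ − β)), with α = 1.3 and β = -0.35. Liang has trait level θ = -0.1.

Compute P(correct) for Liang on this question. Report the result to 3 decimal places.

0.635

P(θ) = 1 / (1 + exp(−D·α(θ − β)))
Exponent: 1.7 × 1.3 × (-0.1 − (-0.35)) = 0.5525
1/(1 + e^{-0.5525}) = 0.6347
P = 0.6347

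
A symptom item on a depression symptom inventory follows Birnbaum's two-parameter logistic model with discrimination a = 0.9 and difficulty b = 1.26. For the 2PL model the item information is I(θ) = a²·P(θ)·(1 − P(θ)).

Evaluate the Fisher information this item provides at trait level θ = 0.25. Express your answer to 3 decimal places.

0.166

P = 1/(1+e^{0.9090}) = 0.2872
P(1−P) = 0.2872 × 0.7128 = 0.2047
I = a² × P(1−P) = 0.9² × 0.2047 = 0.16582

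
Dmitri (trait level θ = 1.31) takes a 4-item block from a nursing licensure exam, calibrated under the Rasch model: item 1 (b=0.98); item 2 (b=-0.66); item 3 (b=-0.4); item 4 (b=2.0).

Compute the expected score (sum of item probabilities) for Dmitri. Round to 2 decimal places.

P(θ) = 1 / (1 + exp(−(θ − b)))
P_1 = 1/(1+e^{-0.3300}) = 0.5818
P_2 = 1/(1+e^{-1.9700}) = 0.8776
P_3 = 1/(1+e^{-1.7100}) = 0.8468
P_4 = 1/(1+e^{0.6900}) = 0.3340
E[score] = 0.5818 + 0.8776 + 0.8468 + 0.3340 = 2.6402

2.64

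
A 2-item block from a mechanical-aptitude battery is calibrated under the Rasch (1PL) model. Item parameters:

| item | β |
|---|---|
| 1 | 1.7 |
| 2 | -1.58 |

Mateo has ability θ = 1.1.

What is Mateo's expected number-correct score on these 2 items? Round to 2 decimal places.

P(θ) = 1 / (1 + exp(−(θ − β)))
P_1 = 1/(1+e^{0.6000}) = 0.3543
P_2 = 1/(1+e^{-2.6800}) = 0.9358
E[score] = 0.3543 + 0.9358 = 1.2902

1.29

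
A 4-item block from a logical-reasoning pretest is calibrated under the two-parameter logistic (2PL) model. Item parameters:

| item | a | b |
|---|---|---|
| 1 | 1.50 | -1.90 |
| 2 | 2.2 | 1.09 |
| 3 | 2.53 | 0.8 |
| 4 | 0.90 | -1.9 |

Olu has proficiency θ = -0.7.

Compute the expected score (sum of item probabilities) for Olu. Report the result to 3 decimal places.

1.646

P(θ) = 1 / (1 + exp(−a(θ − b)))
P_1 = 1/(1+e^{-1.8000}) = 0.8581
P_2 = 1/(1+e^{3.9380}) = 0.0191
P_3 = 1/(1+e^{3.7950}) = 0.0220
P_4 = 1/(1+e^{-1.0800}) = 0.7465
E[score] = 0.8581 + 0.0191 + 0.0220 + 0.7465 = 1.6457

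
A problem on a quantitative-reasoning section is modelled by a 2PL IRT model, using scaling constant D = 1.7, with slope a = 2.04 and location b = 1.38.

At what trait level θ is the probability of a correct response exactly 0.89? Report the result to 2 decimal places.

P(θ) = 1 / (1 + exp(−D·a(θ − b)))
logit = ln(0.8900/0.1100) = 2.0907
θ = b + logit/(1.7·a) = 1.38 + 2.0907/3.4680 = 1.9829

1.98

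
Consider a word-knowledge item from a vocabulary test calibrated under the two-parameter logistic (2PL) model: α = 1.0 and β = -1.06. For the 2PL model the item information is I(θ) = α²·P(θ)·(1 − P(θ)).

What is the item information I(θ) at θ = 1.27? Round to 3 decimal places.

0.081

P = 1/(1+e^{-2.3300}) = 0.9113
P(1−P) = 0.9113 × 0.0887 = 0.0808
I = α² × P(1−P) = 1.0² × 0.0808 = 0.08081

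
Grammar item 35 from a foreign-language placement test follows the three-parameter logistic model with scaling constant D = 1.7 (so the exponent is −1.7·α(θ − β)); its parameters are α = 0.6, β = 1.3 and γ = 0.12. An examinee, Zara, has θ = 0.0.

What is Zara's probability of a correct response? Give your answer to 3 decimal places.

P(θ) = γ + (1 − γ) · 1 / (1 + exp(−D·α(θ − β)))
Exponent: 1.7 × 0.6 × (0.0 − 1.3) = -1.3260
1/(1 + e^{1.3260}) = 0.2098
P = 0.12 + 0.88 × 0.2098 = 0.3046

0.305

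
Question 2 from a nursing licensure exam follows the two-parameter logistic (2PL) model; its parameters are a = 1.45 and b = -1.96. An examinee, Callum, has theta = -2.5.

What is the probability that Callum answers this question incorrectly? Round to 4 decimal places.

P(theta) = 1 / (1 + exp(−a(theta − b)))
Exponent: 1.45 × (-2.5 − (-1.96)) = -0.7830
1/(1 + e^{0.7830}) = 0.3137
P(incorrect) = 1 − 0.3137 = 0.6863

0.6863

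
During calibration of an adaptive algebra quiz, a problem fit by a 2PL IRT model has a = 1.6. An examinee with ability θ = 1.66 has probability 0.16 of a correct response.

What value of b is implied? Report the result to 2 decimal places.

P(θ) = 1 / (1 + exp(−a(θ − b)))
logit(0.16) = ln(0.16/0.84) = -1.6582
b = θ − logit/(a) = 1.66 − (-1.6582)/1.6000 = 2.6964

2.70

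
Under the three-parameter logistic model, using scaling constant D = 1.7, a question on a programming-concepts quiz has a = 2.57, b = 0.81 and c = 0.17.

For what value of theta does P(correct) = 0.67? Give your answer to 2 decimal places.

P(theta) = c + (1 − c) · 1 / (1 + exp(−D·a(theta − b)))
Remove guessing floor: (0.67 − 0.17)/(1 − 0.17) = 0.6024
logit = ln(0.6024/0.3976) = 0.4155
theta = b + logit/(1.7·a) = 0.81 + 0.4155/4.3690 = 0.9051

0.91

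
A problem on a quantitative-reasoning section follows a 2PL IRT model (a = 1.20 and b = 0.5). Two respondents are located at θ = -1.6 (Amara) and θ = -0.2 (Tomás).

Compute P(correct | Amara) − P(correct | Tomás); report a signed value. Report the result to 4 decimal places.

P(θ) = 1 / (1 + exp(−a(θ − b)))
P(Amara) = 0.0745  [exponent -2.5200]
P(Tomás) = 0.3015  [exponent -0.8400]
Difference = 0.0745 − 0.3015 = -0.2271

-0.2271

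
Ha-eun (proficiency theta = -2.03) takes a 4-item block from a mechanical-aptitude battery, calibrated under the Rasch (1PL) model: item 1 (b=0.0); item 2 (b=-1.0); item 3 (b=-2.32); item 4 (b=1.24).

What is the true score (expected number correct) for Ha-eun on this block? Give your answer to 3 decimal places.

P(theta) = 1 / (1 + exp(−(theta − b)))
P_1 = 1/(1+e^{2.0300}) = 0.1161
P_2 = 1/(1+e^{1.0300}) = 0.2631
P_3 = 1/(1+e^{-0.2900}) = 0.5720
P_4 = 1/(1+e^{3.2700}) = 0.0366
E[score] = 0.1161 + 0.2631 + 0.5720 + 0.0366 = 0.9878

0.988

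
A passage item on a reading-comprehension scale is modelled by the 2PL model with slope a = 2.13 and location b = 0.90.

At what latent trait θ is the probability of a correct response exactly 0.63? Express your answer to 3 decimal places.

1.150

P(θ) = 1 / (1 + exp(−a(θ − b)))
logit = ln(0.6300/0.3700) = 0.5322
θ = b + logit/(a) = 0.90 + 0.5322/2.1300 = 1.1499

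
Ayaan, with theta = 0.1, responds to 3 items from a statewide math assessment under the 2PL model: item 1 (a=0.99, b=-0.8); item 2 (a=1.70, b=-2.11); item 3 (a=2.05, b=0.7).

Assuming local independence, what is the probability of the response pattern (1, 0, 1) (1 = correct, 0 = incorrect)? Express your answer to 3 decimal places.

P(theta) = 1 / (1 + exp(−a(theta − b)))
P_1 = 1/(1+e^{-0.8910}) = 0.7091
P_2 = 1/(1+e^{-3.7570}) = 0.9772
P_3 = 1/(1+e^{1.2300}) = 0.2262
L = P_1 × (1−P_2) × P_3 = 0.7091 × 0.0228 × 0.2262 = 0.00366

0.004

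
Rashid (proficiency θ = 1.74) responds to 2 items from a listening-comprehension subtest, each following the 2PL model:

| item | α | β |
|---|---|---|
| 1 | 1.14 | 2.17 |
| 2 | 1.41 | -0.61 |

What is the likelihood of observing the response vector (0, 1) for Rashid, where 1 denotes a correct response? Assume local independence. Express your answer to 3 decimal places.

P(θ) = 1 / (1 + exp(−α(θ − β)))
P_1 = 1/(1+e^{0.4902}) = 0.3798
P_2 = 1/(1+e^{-3.3135}) = 0.9649
L = (1−P_1) × P_2 = 0.6202 × 0.9649 = 0.59838

0.598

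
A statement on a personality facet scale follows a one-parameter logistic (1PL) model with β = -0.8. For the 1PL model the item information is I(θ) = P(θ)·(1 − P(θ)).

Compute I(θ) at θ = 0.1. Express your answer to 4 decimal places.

P = 1/(1+e^{-0.9000}) = 0.7109
P(1−P) = 0.7109 × 0.2891 = 0.2055
I = P(1−P) = 0.20550

0.2055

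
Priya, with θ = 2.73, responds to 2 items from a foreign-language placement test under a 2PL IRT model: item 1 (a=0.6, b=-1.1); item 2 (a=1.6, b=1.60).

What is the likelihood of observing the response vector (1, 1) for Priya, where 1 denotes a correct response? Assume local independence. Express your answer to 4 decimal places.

P(θ) = 1 / (1 + exp(−a(θ − b)))
P_1 = 1/(1+e^{-2.2980}) = 0.9087
P_2 = 1/(1+e^{-1.8080}) = 0.8591
L = P_1 × P_2 = 0.9087 × 0.8591 = 0.78069

0.7807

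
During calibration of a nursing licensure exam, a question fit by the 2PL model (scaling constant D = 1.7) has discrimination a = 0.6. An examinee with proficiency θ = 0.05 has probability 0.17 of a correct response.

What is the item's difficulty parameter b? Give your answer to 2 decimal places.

P(θ) = 1 / (1 + exp(−D·a(θ − b)))
logit(0.17) = ln(0.17/0.83) = -1.5856
b = θ − logit/(1.7·a) = 0.05 − (-1.5856)/1.0200 = 1.6045

1.60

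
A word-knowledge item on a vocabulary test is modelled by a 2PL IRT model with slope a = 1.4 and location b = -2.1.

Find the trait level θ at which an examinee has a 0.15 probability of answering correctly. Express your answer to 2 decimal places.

P(θ) = 1 / (1 + exp(−a(θ − b)))
logit = ln(0.1500/0.8500) = -1.7346
θ = b + logit/(a) = -2.1 + (-1.7346)/1.4000 = -3.3390

-3.34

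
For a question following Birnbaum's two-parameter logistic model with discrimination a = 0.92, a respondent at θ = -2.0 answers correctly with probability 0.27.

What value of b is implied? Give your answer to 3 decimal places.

-0.919

P(θ) = 1 / (1 + exp(−a(θ − b)))
logit(0.27) = ln(0.27/0.73) = -0.9946
b = θ − logit/(a) = -2.0 − (-0.9946)/0.9200 = -0.9189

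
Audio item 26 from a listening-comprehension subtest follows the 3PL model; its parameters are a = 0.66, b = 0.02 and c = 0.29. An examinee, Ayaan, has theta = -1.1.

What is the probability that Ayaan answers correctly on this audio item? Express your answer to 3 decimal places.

0.519

P(theta) = c + (1 − c) · 1 / (1 + exp(−a(theta − b)))
Exponent: 0.66 × (-1.1 − 0.02) = -0.7392
1/(1 + e^{0.7392}) = 0.3232
P = 0.29 + 0.71 × 0.3232 = 0.5195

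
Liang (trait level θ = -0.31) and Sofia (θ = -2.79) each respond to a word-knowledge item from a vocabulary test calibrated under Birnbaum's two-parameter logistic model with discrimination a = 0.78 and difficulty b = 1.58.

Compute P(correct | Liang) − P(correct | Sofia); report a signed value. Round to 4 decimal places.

0.1543

P(θ) = 1 / (1 + exp(−a(θ − b)))
P(Liang) = 0.1863  [exponent -1.4742]
P(Sofia) = 0.0320  [exponent -3.4086]
Difference = 0.1863 − 0.0320 = 0.1543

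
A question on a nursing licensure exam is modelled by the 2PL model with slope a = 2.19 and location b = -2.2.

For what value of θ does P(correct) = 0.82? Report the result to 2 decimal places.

-1.51

P(θ) = 1 / (1 + exp(−a(θ − b)))
logit = ln(0.8200/0.1800) = 1.5163
θ = b + logit/(a) = -2.2 + 1.5163/2.1900 = -1.5076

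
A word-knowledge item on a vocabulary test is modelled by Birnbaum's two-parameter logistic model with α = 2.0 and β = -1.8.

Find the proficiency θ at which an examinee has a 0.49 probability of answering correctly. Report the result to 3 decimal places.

-1.820

P(θ) = 1 / (1 + exp(−α(θ − β)))
logit = ln(0.4900/0.5100) = -0.0400
θ = β + logit/(α) = -1.8 + (-0.0400)/2.0000 = -1.8200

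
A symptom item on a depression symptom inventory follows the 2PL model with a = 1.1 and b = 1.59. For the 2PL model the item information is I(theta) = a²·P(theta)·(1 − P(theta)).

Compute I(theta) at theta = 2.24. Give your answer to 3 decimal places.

0.267

P = 1/(1+e^{-0.7150}) = 0.6715
P(1−P) = 0.6715 × 0.3285 = 0.2206
I = a² × P(1−P) = 1.1² × 0.2206 = 0.26691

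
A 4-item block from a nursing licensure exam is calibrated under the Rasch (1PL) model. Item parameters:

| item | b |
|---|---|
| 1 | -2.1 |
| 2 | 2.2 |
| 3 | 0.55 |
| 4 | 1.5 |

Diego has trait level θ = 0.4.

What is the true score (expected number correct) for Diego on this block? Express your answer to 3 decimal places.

1.778

P(θ) = 1 / (1 + exp(−(θ − b)))
P_1 = 1/(1+e^{-2.5000}) = 0.9241
P_2 = 1/(1+e^{1.8000}) = 0.1419
P_3 = 1/(1+e^{0.1500}) = 0.4626
P_4 = 1/(1+e^{1.1000}) = 0.2497
E[score] = 0.9241 + 0.1419 + 0.4626 + 0.2497 = 1.7783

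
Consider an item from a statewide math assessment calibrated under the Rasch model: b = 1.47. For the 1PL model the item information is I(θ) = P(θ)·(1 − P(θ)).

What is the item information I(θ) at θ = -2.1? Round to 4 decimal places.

P = 1/(1+e^{3.5700}) = 0.0274
P(1−P) = 0.0274 × 0.9726 = 0.0266
I = P(1−P) = 0.02663

0.0266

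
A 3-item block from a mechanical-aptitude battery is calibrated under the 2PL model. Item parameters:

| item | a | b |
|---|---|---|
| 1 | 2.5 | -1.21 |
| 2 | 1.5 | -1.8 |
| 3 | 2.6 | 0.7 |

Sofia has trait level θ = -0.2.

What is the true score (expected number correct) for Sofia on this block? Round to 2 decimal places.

P(θ) = 1 / (1 + exp(−a(θ − b)))
P_1 = 1/(1+e^{-2.5250}) = 0.9259
P_2 = 1/(1+e^{-2.4000}) = 0.9168
P_3 = 1/(1+e^{2.3400}) = 0.0879
E[score] = 0.9259 + 0.9168 + 0.0879 = 1.9306

1.93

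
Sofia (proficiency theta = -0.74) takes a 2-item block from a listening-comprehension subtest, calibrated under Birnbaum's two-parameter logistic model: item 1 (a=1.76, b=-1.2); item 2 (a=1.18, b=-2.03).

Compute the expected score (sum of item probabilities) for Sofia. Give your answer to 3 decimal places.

P(theta) = 1 / (1 + exp(−a(theta − b)))
P_1 = 1/(1+e^{-0.8096}) = 0.6920
P_2 = 1/(1+e^{-1.5222}) = 0.8209
E[score] = 0.6920 + 0.8209 = 1.5129

1.513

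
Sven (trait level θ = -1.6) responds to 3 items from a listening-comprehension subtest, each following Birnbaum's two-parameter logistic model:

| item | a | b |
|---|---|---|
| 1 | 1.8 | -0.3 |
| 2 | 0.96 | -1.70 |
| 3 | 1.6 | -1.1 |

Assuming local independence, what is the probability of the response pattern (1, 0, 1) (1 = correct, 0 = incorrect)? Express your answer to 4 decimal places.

P(θ) = 1 / (1 + exp(−a(θ − b)))
P_1 = 1/(1+e^{2.3400}) = 0.0879
P_2 = 1/(1+e^{-0.0960}) = 0.5240
P_3 = 1/(1+e^{0.8000}) = 0.3100
L = P_1 × (1−P_2) × P_3 = 0.0879 × 0.4760 × 0.3100 = 0.01297

0.0130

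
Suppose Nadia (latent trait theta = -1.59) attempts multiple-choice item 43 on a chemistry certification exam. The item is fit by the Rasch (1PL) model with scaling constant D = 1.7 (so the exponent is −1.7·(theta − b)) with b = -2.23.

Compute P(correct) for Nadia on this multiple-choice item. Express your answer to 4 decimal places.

0.7480

P(theta) = 1 / (1 + exp(−D·(theta − b)))
Exponent: 1.7 × (-1.59 − (-2.23)) = 1.0880
1/(1 + e^{-1.0880}) = 0.7480
P = 0.7480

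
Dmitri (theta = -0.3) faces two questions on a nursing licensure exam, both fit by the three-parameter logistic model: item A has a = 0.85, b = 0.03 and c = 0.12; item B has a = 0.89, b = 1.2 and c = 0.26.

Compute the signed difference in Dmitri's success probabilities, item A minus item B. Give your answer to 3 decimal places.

0.085

P(theta) = c + (1 − c) · 1 / (1 + exp(−a(theta − b)))
P_A = 0.4987
P_B = 0.4142
P_A − P_B = 0.0845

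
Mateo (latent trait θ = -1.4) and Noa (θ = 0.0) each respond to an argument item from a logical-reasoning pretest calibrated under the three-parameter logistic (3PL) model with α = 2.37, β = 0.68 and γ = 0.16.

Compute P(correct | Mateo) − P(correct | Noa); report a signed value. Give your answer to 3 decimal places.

P(θ) = γ + (1 − γ) · 1 / (1 + exp(−α(θ − β)))
P(Mateo) = 0.1660  [exponent -4.9296]
P(Noa) = 0.2997  [exponent -1.6116]
Difference = 0.1660 − 0.2997 = -0.1337

-0.134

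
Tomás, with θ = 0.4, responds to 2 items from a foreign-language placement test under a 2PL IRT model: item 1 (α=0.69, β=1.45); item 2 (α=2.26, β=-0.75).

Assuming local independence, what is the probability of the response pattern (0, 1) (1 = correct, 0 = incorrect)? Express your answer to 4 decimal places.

0.6270

P(θ) = 1 / (1 + exp(−α(θ − β)))
P_1 = 1/(1+e^{0.7245}) = 0.3264
P_2 = 1/(1+e^{-2.5990}) = 0.9308
L = (1−P_1) × P_2 = 0.6736 × 0.9308 = 0.62698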